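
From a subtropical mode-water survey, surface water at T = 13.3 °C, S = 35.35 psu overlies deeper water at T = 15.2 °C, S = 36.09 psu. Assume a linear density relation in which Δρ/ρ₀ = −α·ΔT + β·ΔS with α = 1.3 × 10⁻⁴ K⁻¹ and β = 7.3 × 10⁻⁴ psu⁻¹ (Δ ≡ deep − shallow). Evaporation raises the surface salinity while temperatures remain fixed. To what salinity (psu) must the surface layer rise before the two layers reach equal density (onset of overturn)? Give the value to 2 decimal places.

Neutral buoyancy requires −α(T_deep − T_surf) + β(S_deep − S_surf′) = 0.
S_surf′ = S_deep − (α/β)·ΔT = 36.09 − (1.3 × 10⁻⁴/7.3 × 10⁻⁴)·(+1.9) = 35.7516 psu.
Increase required: 35.7516 − 35.35 = 0.4016 psu.

35.75 psu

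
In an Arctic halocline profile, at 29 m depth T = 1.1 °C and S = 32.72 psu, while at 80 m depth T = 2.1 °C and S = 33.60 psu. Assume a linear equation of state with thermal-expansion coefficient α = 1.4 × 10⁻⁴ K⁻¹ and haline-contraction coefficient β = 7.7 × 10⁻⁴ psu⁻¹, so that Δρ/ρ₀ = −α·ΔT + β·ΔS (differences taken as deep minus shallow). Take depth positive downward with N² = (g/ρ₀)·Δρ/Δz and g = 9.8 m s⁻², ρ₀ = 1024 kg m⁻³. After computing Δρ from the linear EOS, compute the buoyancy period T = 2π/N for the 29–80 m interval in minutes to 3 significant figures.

ΔT = +1.0 K, ΔS = +0.88 psu (deep − shallow).
Δρ/ρ₀ = −αΔT + βΔS = -1.40 × 10⁻⁴ + 6.776 × 10⁻⁴ = 5.376 × 10⁻⁴, so Δρ ≈ 0.5505 kg m⁻³.
N² = (g/ρ₀)·Δρ/Δz = g·(Δρ/ρ₀)/Δz = 9.8 × 5.376 × 10⁻⁴ / 51 = 1.0330 × 10⁻⁴ s⁻².
N = √(1.0330 × 10⁻⁴) = 0.010164 rad s⁻¹ → T = 2π/N = 618.18 s = 10.303 min ≈ 10.3 min.

10.3 min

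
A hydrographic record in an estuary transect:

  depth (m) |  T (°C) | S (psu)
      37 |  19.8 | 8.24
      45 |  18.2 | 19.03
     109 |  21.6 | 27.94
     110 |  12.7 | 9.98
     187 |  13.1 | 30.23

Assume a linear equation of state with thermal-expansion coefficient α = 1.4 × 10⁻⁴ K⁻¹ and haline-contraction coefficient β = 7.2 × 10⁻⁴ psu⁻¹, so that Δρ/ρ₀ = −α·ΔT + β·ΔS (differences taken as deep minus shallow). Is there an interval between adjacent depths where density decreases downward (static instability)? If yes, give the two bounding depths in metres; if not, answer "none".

Evaluate Δρ/ρ₀ = −αΔT + βΔS across each adjacent pair:
  37–45 m: −αΔT+βΔS = −(1.4 × 10⁻⁴)(-1.6)+(7.2 × 10⁻⁴)(+10.79) = 8.0 × 10⁻³ → stable
  45–109 m: −αΔT+βΔS = −(1.4 × 10⁻⁴)(+3.4)+(7.2 × 10⁻⁴)(+8.91) = 5.9 × 10⁻³ → stable
  109–110 m: −αΔT+βΔS = −(1.4 × 10⁻⁴)(-8.9)+(7.2 × 10⁻⁴)(-17.96) = -0.012 → UNSTABLE
  110–187 m: −αΔT+βΔS = −(1.4 × 10⁻⁴)(+0.4)+(7.2 × 10⁻⁴)(+20.25) = 0.015 → stable
The 109–110 m interval has Δρ < 0: lighter water underlies denser water.

109–110 m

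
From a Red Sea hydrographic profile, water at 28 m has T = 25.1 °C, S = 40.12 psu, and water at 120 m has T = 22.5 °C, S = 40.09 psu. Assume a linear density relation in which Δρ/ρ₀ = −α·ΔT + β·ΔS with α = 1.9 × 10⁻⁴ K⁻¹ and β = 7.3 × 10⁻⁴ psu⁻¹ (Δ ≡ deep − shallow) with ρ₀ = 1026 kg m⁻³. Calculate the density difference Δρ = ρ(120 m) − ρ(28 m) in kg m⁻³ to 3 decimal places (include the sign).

+0.484 kg m⁻³

ΔT = -2.6 K, ΔS = -0.03 psu (deep − shallow).
Δρ/ρ₀ = −(1.9 × 10⁻⁴)(-2.6) + (7.3 × 10⁻⁴)(-0.03) = 4.721 × 10⁻⁴.
Δρ = 1026 × (4.721 × 10⁻⁴) = +0.484 kg m⁻³.
Positive Δρ: denser below, stable.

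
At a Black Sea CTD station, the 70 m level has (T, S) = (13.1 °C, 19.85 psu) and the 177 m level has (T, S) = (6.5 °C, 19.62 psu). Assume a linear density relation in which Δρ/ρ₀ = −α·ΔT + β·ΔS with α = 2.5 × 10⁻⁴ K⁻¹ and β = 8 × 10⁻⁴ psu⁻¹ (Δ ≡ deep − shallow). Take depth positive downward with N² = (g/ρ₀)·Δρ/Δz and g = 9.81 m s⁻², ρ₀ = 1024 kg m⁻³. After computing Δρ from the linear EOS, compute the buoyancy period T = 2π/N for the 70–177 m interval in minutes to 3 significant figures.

9.03 min

ΔT = -6.6 K, ΔS = -0.23 psu (deep − shallow).
Δρ/ρ₀ = −αΔT + βΔS = 1.65 × 10⁻³ − 1.84 × 10⁻⁴ = 1.466 × 10⁻³, so Δρ ≈ 1.501 kg m⁻³.
N² = (g/ρ₀)·Δρ/Δz = g·(Δρ/ρ₀)/Δz = 9.81 × 1.466 × 10⁻³ / 107 = 1.3441 × 10⁻⁴ s⁻².
N = √(1.3441 × 10⁻⁴) = 0.011594 rad s⁻¹ → T = 2π/N = 541.93 s = 9.0322 min ≈ 9.03 min.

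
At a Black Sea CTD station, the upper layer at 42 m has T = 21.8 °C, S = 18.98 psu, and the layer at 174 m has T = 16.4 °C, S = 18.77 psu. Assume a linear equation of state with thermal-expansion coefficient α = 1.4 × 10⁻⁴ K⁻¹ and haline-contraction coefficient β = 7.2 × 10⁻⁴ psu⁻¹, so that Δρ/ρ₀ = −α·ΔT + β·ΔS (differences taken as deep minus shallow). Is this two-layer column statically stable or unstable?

ΔT = 16.4 − 21.8 = -5.4 K and ΔS = 18.77 − 18.98 = -0.21 psu (deep − shallow).
−αΔT = 7.56 × 10⁻⁴; βΔS = -1.512 × 10⁻⁴; sum Δρ/ρ₀ = 6.048 × 10⁻⁴.
Δρ/ρ₀ > 0, so Δρ > 0: deeper water is denser → statically stable.

stable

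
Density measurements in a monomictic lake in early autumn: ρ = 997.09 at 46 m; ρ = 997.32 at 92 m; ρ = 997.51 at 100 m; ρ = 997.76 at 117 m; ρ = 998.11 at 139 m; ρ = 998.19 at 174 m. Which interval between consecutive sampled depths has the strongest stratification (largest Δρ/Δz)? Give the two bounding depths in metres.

Compute the density gradient over each adjacent pair:
  46–92 m: Δρ/Δz = 0.23/46 = 5.0 × 10⁻³ kg m⁻⁴
  92–100 m: Δρ/Δz = 0.19/8 = 0.024 kg m⁻⁴
  100–117 m: Δρ/Δz = 0.25/17 = 0.015 kg m⁻⁴
  117–139 m: Δρ/Δz = 0.35/22 = 0.016 kg m⁻⁴
  139–174 m: Δρ/Δz = 0.08/35 = 2.3 × 10⁻³ kg m⁻⁴
The largest gradient is in the 92–100 m interval — the pycnocline.

92–100 m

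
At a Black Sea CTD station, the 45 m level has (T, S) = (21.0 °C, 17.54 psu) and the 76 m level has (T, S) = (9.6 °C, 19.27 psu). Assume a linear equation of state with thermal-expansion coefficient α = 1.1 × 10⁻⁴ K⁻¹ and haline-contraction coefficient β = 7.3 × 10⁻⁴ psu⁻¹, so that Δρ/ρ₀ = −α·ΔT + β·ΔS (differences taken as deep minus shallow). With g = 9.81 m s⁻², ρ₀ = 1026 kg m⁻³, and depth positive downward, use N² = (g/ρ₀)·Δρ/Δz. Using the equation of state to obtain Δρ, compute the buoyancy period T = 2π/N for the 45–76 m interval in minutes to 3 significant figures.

ΔT = -11.4 K, ΔS = +1.73 psu (deep − shallow).
Δρ/ρ₀ = −αΔT + βΔS = 1.254 × 10⁻³ + 1.2629 × 10⁻³ = 2.5169 × 10⁻³, so Δρ ≈ 2.582 kg m⁻³.
N² = (g/ρ₀)·Δρ/Δz = g·(Δρ/ρ₀)/Δz = 9.81 × 2.5169 × 10⁻³ / 31 = 7.9648 × 10⁻⁴ s⁻².
N = √(7.9648 × 10⁻⁴) = 0.028222 rad s⁻¹ → T = 2π/N = 222.63 s = 3.7105 min ≈ 3.71 min.

3.71 min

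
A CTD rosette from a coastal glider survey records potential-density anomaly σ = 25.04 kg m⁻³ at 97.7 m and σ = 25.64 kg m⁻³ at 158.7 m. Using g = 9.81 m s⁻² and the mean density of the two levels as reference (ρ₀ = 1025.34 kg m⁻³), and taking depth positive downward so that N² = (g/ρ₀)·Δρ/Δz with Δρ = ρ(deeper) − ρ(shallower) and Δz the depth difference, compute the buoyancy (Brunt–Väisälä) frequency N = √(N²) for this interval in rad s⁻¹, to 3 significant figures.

9.70 × 10⁻³ rad s⁻¹

Δρ = 1025.64 − 1025.04 = 0.60 kg m⁻³ over Δz = 158.7 − 97.7 = 61 m.
N² = (9.81/1025.34) × (0.60/61) = 9.4107 × 10⁻⁵ s⁻².
N = √(9.4107 × 10⁻⁵) = 9.7009 × 10⁻³ rad s⁻¹ ≈ 9.70 × 10⁻³ rad s⁻¹.
A positive N² confirms static stability across the interval.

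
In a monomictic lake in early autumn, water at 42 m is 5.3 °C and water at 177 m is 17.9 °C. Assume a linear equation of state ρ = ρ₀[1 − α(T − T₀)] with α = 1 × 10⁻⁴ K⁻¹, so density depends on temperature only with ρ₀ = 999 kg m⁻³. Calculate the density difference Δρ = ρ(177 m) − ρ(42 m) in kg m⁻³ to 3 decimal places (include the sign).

ΔT = +12.6 K, Δρ/ρ₀ = −αΔT = -1.26 × 10⁻³.
Δρ = 999 × (-1.26 × 10⁻³) = -1.259 kg m⁻³.
Negative Δρ: lighter below, statically unstable.

-1.259 kg m⁻³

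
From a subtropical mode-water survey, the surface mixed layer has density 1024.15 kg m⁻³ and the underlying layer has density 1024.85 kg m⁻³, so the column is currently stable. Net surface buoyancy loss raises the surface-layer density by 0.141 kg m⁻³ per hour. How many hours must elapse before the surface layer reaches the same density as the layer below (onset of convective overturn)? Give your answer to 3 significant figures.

Density deficit of the surface layer: 1024.85 − 1024.15 = 0.7 kg m⁻³.
Required change = 0.7 / 0.141 = 4.96 hours.

4.96 hours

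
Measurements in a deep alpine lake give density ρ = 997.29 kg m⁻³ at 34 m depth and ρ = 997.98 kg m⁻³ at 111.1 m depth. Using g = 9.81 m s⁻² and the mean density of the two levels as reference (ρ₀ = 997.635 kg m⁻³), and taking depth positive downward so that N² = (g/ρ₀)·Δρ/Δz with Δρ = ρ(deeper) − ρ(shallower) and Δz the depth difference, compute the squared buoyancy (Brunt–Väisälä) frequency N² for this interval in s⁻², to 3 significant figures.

Δρ = 997.98 − 997.29 = 0.69 kg m⁻³ over Δz = 111.1 − 34 = 77.1 m.
N² = (9.81/997.635) × (0.69/77.1) = 8.8002 × 10⁻⁵ s⁻² ≈ 8.80 × 10⁻⁵ s⁻².

8.80 × 10⁻⁵ s⁻²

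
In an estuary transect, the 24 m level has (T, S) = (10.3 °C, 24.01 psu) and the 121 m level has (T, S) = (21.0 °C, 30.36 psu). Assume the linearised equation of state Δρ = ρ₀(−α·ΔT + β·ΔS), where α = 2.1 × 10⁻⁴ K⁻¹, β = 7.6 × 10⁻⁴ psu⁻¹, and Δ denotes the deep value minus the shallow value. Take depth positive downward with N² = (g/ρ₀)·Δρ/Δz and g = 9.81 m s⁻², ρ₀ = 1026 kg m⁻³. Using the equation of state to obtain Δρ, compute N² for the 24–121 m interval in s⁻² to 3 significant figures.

2.61 × 10⁻⁴ s⁻²

ΔT = +10.7 K, ΔS = +6.35 psu (deep − shallow).
Δρ/ρ₀ = −αΔT + βΔS = -2.247 × 10⁻³ + 4.826 × 10⁻³ = 2.579 × 10⁻³, so Δρ ≈ 2.646 kg m⁻³.
N² = (g/ρ₀)·Δρ/Δz = g·(Δρ/ρ₀)/Δz = 9.81 × 2.579 × 10⁻³ / 97 = 2.6082 × 10⁻⁴ s⁻² ≈ 2.61 × 10⁻⁴ s⁻².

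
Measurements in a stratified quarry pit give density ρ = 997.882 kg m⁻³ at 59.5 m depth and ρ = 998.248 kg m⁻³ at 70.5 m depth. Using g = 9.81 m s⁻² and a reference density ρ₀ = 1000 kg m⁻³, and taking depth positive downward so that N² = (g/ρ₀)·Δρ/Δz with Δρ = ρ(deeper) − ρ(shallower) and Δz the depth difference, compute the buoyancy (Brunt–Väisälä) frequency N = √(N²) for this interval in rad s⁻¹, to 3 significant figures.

0.0181 rad s⁻¹

Δρ = 998.248 − 997.882 = 0.366 kg m⁻³ over Δz = 70.5 − 59.5 = 11 m.
N² = (9.81/1000) × (0.366/11) = 3.2641 × 10⁻⁴ s⁻².
N = √(3.2641 × 10⁻⁴) = 0.018067 rad s⁻¹ ≈ 0.0181 rad s⁻¹.
N² > 0, so the interval is statically stable.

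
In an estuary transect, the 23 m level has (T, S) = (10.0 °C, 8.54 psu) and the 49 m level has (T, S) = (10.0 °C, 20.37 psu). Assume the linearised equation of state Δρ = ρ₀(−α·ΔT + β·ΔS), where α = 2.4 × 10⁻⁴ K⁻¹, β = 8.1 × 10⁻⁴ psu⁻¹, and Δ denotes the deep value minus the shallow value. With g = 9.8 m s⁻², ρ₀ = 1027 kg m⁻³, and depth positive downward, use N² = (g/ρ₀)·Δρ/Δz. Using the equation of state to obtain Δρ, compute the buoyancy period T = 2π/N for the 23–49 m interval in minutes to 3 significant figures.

1.74 min

ΔT = +0.0 K, ΔS = +11.83 psu (deep − shallow).
Δρ/ρ₀ = −αΔT + βΔS = 0 + 9.5823 × 10⁻³ = 9.5823 × 10⁻³, so Δρ ≈ 9.841 kg m⁻³.
N² = (g/ρ₀)·Δρ/Δz = g·(Δρ/ρ₀)/Δz = 9.8 × 9.5823 × 10⁻³ / 26 = 3.6118 × 10⁻³ s⁻².
N = √(3.6118 × 10⁻³) = 0.060098 rad s⁻¹ → T = 2π/N = 104.55 s = 1.7425 min ≈ 1.74 min.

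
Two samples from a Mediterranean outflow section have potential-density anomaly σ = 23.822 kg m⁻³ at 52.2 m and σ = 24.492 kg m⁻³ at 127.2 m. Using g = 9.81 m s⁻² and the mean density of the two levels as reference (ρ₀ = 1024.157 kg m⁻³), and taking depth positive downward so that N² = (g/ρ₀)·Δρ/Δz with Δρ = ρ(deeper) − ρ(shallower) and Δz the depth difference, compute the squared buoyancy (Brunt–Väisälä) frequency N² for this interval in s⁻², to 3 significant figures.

8.56 × 10⁻⁵ s⁻²

Δρ = 1024.492 − 1023.822 = 0.670 kg m⁻³ over Δz = 127.2 − 52.2 = 75 m.
N² = (9.81/1024.157) × (0.670/75) = 8.5569 × 10⁻⁵ s⁻² ≈ 8.56 × 10⁻⁵ s⁻².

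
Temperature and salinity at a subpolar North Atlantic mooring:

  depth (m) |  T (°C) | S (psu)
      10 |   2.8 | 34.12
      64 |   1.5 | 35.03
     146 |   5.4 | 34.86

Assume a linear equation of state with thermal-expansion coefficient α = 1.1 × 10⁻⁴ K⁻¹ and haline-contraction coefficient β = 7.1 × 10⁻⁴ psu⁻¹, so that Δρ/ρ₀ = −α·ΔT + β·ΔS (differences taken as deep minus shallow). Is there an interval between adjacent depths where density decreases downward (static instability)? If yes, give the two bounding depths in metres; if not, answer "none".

Evaluate Δρ/ρ₀ = −αΔT + βΔS across each adjacent pair:
  10–64 m: −αΔT+βΔS = −(1.1 × 10⁻⁴)(-1.3)+(7.1 × 10⁻⁴)(+0.91) = 7.9 × 10⁻⁴ → stable
  64–146 m: −αΔT+βΔS = −(1.1 × 10⁻⁴)(+3.9)+(7.1 × 10⁻⁴)(-0.17) = -5.5 × 10⁻⁴ → UNSTABLE
The 64–146 m interval has Δρ < 0: lighter water underlies denser water.

64–146 m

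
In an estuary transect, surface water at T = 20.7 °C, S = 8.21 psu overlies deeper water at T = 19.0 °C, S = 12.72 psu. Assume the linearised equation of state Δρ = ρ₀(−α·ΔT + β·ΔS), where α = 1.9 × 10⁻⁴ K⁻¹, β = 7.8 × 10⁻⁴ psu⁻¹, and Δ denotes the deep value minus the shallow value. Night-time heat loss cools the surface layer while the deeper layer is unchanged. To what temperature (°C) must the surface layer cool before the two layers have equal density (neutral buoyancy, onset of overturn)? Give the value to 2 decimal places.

0.49 °C

Neutral buoyancy requires Δρ = 0, i.e. −α(T_deep − T_surf′) + β(S_deep − S_surf) = 0.
T_surf′ = T_deep − (β/α)·ΔS = 19.0 − (7.8 × 10⁻⁴/1.9 × 10⁻⁴)·(+4.51) = 0.4853 °C.
Cooling required: 20.7 − (0.4853) = 20.2147 °C.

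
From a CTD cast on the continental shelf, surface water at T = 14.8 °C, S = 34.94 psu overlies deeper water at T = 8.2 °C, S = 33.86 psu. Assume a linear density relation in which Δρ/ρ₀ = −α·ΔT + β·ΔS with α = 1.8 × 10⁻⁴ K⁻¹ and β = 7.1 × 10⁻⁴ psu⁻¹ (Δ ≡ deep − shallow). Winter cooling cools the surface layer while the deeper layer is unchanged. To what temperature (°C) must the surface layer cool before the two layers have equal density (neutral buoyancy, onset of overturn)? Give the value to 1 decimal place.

12.5 °C

Neutral buoyancy requires Δρ = 0, i.e. −α(T_deep − T_surf′) + β(S_deep − S_surf) = 0.
T_surf′ = T_deep − (β/α)·ΔS = 8.2 − (7.1 × 10⁻⁴/1.8 × 10⁻⁴)·(-1.08) = 12.460 °C.
Cooling required: 14.8 − (12.460) = 2.340 °C.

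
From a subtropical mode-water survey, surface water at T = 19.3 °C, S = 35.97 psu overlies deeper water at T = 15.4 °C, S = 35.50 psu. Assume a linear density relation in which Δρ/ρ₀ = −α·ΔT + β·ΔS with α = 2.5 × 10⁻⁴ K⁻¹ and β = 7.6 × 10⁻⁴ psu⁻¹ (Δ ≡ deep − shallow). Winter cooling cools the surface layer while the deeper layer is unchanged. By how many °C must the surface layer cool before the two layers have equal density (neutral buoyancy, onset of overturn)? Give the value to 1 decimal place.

Neutral buoyancy requires Δρ = 0, i.e. −α(T_deep − T_surf′) + β(S_deep − S_surf) = 0.
T_surf′ = T_deep − (β/α)·ΔS = 15.4 − (7.6 × 10⁻⁴/2.5 × 10⁻⁴)·(-0.47) = 16.829 °C.
Cooling required: 19.3 − (16.829) = 2.471 °C.

2.5 °C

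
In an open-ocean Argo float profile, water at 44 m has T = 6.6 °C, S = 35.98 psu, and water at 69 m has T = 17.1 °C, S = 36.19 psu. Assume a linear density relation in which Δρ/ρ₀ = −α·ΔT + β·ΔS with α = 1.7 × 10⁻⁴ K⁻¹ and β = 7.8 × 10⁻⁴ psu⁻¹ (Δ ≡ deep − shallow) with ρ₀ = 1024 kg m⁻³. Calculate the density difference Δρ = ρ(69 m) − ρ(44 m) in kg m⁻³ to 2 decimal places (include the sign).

ΔT = +10.5 K, ΔS = +0.21 psu (deep − shallow).
Δρ/ρ₀ = −(1.7 × 10⁻⁴)(+10.5) + (7.8 × 10⁻⁴)(+0.21) = -1.6212 × 10⁻³.
Δρ = 1024 × (-1.6212 × 10⁻³) = -1.66 kg m⁻³.
Negative Δρ: lighter below, statically unstable.

-1.66 kg m⁻³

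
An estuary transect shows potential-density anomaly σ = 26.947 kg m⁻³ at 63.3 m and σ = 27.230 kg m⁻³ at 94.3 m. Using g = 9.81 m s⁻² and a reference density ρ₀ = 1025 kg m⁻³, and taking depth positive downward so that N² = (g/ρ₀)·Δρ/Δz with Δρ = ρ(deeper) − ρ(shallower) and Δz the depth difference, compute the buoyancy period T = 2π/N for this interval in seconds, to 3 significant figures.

672 s

Δρ = 1027.230 − 1026.947 = 0.283 kg m⁻³ over Δz = 94.3 − 63.3 = 31 m.
N² = (9.81/1025) × (0.283/31) = 8.7372 × 10⁻⁵ s⁻².
N = √(8.7372 × 10⁻⁵) = 9.3473 × 10⁻³ rad s⁻¹, so T = 2π/N = 672.19 s ≈ 672 s.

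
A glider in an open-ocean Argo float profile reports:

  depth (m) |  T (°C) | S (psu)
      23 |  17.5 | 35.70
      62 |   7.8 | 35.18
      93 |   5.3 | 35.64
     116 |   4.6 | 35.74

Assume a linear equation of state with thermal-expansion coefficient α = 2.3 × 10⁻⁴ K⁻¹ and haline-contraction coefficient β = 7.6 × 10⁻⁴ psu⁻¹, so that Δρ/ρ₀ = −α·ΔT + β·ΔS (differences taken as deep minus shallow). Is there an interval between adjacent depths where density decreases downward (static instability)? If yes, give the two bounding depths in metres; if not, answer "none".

none

Evaluate Δρ/ρ₀ = −αΔT + βΔS across each adjacent pair:
  23–62 m: −αΔT+βΔS = −(2.3 × 10⁻⁴)(-9.7)+(7.6 × 10⁻⁴)(-0.52) = 1.8 × 10⁻³ → stable
  62–93 m: −αΔT+βΔS = −(2.3 × 10⁻⁴)(-2.5)+(7.6 × 10⁻⁴)(+0.46) = 9.2 × 10⁻⁴ → stable
  93–116 m: −αΔT+βΔS = −(2.3 × 10⁻⁴)(-0.7)+(7.6 × 10⁻⁴)(+0.10) = 2.4 × 10⁻⁴ → stable
Every interval has Δρ > 0: the column is stably stratified throughout.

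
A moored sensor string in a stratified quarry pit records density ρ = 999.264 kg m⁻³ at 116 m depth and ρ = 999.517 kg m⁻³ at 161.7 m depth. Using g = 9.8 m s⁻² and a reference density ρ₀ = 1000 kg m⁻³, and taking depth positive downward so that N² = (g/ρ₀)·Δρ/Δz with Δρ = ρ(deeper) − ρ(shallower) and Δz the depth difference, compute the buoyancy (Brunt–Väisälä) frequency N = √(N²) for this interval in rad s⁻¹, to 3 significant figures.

Δρ = 999.517 − 999.264 = 0.253 kg m⁻³ over Δz = 161.7 − 116 = 45.7 m.
N² = (9.8/1000) × (0.253/45.7) = 5.4254 × 10⁻⁵ s⁻².
N = √(5.4254 × 10⁻⁵) = 7.3657 × 10⁻³ rad s⁻¹ ≈ 7.37 × 10⁻³ rad s⁻¹.

7.37 × 10⁻³ rad s⁻¹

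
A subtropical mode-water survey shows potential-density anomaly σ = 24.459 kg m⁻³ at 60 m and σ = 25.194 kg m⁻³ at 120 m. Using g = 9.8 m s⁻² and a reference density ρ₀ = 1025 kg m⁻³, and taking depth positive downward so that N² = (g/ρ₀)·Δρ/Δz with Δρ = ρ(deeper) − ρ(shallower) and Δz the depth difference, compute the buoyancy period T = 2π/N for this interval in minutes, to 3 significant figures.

9.68 min

Δρ = 1025.194 − 1024.459 = 0.735 kg m⁻³ over Δz = 120 − 60 = 60 m.
N² = (9.8/1025) × (0.735/60) = 1.1712 × 10⁻⁴ s⁻².
N = √(1.1712 × 10⁻⁴) = 0.010822 rad s⁻¹, so T = 2π/N = 580.59 s = 9.6765 min ≈ 9.68 min.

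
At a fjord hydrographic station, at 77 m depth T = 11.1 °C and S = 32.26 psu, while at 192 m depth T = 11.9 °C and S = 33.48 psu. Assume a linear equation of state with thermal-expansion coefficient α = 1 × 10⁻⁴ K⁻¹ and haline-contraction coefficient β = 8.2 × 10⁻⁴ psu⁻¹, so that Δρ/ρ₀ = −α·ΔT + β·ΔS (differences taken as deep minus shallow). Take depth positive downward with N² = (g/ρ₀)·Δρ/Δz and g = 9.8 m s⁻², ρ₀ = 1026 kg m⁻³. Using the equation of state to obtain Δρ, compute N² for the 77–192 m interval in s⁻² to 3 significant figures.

7.84 × 10⁻⁵ s⁻²

ΔT = +0.8 K, ΔS = +1.22 psu (deep − shallow).
Δρ/ρ₀ = −αΔT + βΔS = -8.00 × 10⁻⁵ + 1.0004 × 10⁻³ = 9.204 × 10⁻⁴, so Δρ ≈ 0.9443 kg m⁻³.
N² = (g/ρ₀)·Δρ/Δz = g·(Δρ/ρ₀)/Δz = 9.8 × 9.204 × 10⁻⁴ / 115 = 7.8434 × 10⁻⁵ s⁻² ≈ 7.84 × 10⁻⁵ s⁻².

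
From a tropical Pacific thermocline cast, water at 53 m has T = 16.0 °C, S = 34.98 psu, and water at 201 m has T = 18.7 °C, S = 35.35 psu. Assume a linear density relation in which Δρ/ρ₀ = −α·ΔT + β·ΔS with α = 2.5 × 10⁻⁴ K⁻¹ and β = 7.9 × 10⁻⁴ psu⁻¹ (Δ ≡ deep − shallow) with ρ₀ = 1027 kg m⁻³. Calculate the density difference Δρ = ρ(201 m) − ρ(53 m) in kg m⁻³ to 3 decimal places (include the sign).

ΔT = +2.7 K, ΔS = +0.37 psu (deep − shallow).
Δρ/ρ₀ = −(2.5 × 10⁻⁴)(+2.7) + (7.9 × 10⁻⁴)(+0.37) = -3.827 × 10⁻⁴.
Δρ = 1027 × (-3.827 × 10⁻⁴) = -0.393 kg m⁻³.
Negative Δρ: lighter below, statically unstable.

-0.393 kg m⁻³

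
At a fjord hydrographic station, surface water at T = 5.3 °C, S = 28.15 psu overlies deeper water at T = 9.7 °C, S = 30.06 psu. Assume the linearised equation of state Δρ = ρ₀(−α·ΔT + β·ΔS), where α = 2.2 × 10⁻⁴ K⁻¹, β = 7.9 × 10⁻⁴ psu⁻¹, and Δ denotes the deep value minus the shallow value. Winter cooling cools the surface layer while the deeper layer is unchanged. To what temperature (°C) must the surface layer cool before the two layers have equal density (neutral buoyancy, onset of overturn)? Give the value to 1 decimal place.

2.8 °C

Neutral buoyancy requires Δρ = 0, i.e. −α(T_deep − T_surf′) + β(S_deep − S_surf) = 0.
T_surf′ = T_deep − (β/α)·ΔS = 9.7 − (7.9 × 10⁻⁴/2.2 × 10⁻⁴)·(+1.91) = 2.841 °C.
Cooling required: 5.3 − (2.841) = 2.459 °C.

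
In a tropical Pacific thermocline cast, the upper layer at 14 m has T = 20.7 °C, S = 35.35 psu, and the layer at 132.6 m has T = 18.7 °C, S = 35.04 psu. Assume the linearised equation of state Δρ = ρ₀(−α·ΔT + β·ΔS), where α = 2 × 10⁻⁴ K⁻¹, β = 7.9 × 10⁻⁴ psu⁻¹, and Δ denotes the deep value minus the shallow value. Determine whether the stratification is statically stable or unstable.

stable

ΔT = 18.7 − 20.7 = -2.0 K and ΔS = 35.04 − 35.35 = -0.31 psu (deep − shallow).
−αΔT = 4.00 × 10⁻⁴; βΔS = -2.449 × 10⁻⁴; sum Δρ/ρ₀ = 1.551 × 10⁻⁴.
Δρ/ρ₀ > 0, so Δρ > 0: deeper water is denser → statically stable.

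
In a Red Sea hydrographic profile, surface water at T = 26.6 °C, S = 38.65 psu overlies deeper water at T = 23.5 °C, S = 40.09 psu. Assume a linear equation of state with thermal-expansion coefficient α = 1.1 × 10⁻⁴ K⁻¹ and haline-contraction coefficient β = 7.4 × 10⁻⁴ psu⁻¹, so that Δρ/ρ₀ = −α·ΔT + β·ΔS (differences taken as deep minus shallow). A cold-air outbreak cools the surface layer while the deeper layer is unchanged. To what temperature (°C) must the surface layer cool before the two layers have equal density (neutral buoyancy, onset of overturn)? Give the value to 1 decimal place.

Neutral buoyancy requires Δρ = 0, i.e. −α(T_deep − T_surf′) + β(S_deep − S_surf) = 0.
T_surf′ = T_deep − (β/α)·ΔS = 23.5 − (7.4 × 10⁻⁴/1.1 × 10⁻⁴)·(+1.44) = 13.813 °C.
Cooling required: 26.6 − (13.813) = 12.787 °C.

13.8 °C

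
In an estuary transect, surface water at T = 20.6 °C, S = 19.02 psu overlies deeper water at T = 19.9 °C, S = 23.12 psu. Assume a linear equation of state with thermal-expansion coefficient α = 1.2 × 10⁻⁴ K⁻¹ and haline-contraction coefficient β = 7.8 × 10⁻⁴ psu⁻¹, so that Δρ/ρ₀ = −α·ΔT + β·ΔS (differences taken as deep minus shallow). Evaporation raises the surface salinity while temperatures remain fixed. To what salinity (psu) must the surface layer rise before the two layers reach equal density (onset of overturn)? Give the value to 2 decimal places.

23.23 psu

Neutral buoyancy requires −α(T_deep − T_surf) + β(S_deep − S_surf′) = 0.
S_surf′ = S_deep − (α/β)·ΔT = 23.12 − (1.2 × 10⁻⁴/7.8 × 10⁻⁴)·(-0.7) = 23.2277 psu.
Increase required: 23.2277 − 19.02 = 4.2077 psu.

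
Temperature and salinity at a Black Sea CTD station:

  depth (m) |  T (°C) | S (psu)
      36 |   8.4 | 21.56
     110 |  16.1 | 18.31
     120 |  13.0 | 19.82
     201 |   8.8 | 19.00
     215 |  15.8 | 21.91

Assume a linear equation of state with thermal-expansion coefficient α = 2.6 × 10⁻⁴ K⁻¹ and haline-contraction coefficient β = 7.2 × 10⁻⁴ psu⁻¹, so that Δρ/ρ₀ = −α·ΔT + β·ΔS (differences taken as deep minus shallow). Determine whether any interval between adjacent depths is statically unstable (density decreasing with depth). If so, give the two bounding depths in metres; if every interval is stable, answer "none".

36–110 m

Evaluate Δρ/ρ₀ = −αΔT + βΔS across each adjacent pair:
  36–110 m: −αΔT+βΔS = −(2.6 × 10⁻⁴)(+7.7)+(7.2 × 10⁻⁴)(-3.25) = -4.3 × 10⁻³ → UNSTABLE
  110–120 m: −αΔT+βΔS = −(2.6 × 10⁻⁴)(-3.1)+(7.2 × 10⁻⁴)(+1.51) = 1.9 × 10⁻³ → stable
  120–201 m: −αΔT+βΔS = −(2.6 × 10⁻⁴)(-4.2)+(7.2 × 10⁻⁴)(-0.82) = 5.0 × 10⁻⁴ → stable
  201–215 m: −αΔT+βΔS = −(2.6 × 10⁻⁴)(+7.0)+(7.2 × 10⁻⁴)(+2.91) = 2.8 × 10⁻⁴ → stable
The 36–110 m interval has Δρ < 0: lighter water underlies denser water.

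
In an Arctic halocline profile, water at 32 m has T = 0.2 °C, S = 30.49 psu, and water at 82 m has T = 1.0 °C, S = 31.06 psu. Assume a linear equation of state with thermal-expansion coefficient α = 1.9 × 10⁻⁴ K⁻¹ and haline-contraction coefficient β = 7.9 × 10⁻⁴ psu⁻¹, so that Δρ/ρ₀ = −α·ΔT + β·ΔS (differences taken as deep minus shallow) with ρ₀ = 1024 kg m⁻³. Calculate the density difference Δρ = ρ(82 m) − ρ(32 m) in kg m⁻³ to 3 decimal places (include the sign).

ΔT = +0.8 K, ΔS = +0.57 psu (deep − shallow).
Δρ/ρ₀ = −(1.9 × 10⁻⁴)(+0.8) + (7.9 × 10⁻⁴)(+0.57) = 2.983 × 10⁻⁴.
Δρ = 1024 × (2.983 × 10⁻⁴) = +0.305 kg m⁻³.
Positive Δρ: denser below, stable.

+0.305 kg m⁻³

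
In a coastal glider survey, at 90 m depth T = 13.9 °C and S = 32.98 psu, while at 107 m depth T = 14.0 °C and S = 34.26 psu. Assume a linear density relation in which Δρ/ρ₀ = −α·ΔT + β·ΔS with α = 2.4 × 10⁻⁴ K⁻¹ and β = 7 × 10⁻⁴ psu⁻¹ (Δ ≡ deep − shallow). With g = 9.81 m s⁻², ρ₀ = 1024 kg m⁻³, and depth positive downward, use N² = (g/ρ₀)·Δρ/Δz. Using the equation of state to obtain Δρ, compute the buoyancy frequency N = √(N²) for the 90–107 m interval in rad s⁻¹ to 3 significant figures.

0.0224 rad s⁻¹

ΔT = +0.1 K, ΔS = +1.28 psu (deep − shallow).
Δρ/ρ₀ = −αΔT + βΔS = -2.40 × 10⁻⁵ + 8.96 × 10⁻⁴ = 8.72 × 10⁻⁴, so Δρ ≈ 0.8929 kg m⁻³.
N² = (g/ρ₀)·Δρ/Δz = g·(Δρ/ρ₀)/Δz = 9.81 × 8.72 × 10⁻⁴ / 17 = 5.0320 × 10⁻⁴ s⁻².
N = √(5.0320 × 10⁻⁴) = 0.022432 rad s⁻¹ ≈ 0.0224 rad s⁻¹.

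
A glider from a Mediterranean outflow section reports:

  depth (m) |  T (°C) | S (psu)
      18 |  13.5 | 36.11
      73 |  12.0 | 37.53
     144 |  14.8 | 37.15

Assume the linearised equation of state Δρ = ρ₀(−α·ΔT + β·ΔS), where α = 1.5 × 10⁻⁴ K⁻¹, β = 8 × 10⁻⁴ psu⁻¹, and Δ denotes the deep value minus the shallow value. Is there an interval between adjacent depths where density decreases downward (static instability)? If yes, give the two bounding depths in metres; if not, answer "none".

73–144 m

Evaluate Δρ/ρ₀ = −αΔT + βΔS across each adjacent pair:
  18–73 m: −αΔT+βΔS = −(1.5 × 10⁻⁴)(-1.5)+(8 × 10⁻⁴)(+1.42) = 1.4 × 10⁻³ → stable
  73–144 m: −αΔT+βΔS = −(1.5 × 10⁻⁴)(+2.8)+(8 × 10⁻⁴)(-0.38) = -7.2 × 10⁻⁴ → UNSTABLE
The 73–144 m interval has Δρ < 0: lighter water underlies denser water.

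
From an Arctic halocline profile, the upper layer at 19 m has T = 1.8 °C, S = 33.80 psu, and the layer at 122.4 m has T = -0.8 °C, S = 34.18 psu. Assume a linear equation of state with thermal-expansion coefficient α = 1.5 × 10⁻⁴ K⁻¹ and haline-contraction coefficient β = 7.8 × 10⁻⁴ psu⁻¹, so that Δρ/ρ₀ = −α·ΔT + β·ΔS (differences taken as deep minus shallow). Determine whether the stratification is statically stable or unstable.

stable

ΔT = -0.8 − 1.8 = -2.6 K and ΔS = 34.18 − 33.80 = +0.38 psu (deep − shallow).
−αΔT = 3.90 × 10⁻⁴; βΔS = 2.964 × 10⁻⁴; sum Δρ/ρ₀ = 6.864 × 10⁻⁴.
Δρ/ρ₀ > 0, so Δρ > 0: deeper water is denser → statically stable.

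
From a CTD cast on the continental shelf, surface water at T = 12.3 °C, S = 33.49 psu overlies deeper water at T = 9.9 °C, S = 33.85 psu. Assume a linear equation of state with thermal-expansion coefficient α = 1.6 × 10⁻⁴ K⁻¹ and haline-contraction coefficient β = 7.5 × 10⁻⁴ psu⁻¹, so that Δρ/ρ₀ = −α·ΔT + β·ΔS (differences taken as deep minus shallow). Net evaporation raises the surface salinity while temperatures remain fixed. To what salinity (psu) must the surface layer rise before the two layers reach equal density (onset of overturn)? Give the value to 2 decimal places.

34.36 psu

Neutral buoyancy requires −α(T_deep − T_surf) + β(S_deep − S_surf′) = 0.
S_surf′ = S_deep − (α/β)·ΔT = 33.85 − (1.6 × 10⁻⁴/7.5 × 10⁻⁴)·(-2.4) = 34.3620 psu.
Increase required: 34.3620 − 33.49 = 0.8720 psu.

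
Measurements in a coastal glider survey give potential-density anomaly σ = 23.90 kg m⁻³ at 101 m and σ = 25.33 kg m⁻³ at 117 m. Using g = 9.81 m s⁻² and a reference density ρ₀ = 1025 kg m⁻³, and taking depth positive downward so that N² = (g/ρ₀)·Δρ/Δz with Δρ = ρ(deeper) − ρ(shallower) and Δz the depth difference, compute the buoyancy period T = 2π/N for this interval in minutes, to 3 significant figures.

Δρ = 1025.33 − 1023.90 = 1.43 kg m⁻³ over Δz = 117 − 101 = 16 m.
N² = (9.81/1025) × (1.43/16) = 8.5538 × 10⁻⁴ s⁻².
N = √(8.5538 × 10⁻⁴) = 0.029247 rad s⁻¹, so T = 2π/N = 214.83 s = 3.5805 min ≈ 3.58 min.

3.58 min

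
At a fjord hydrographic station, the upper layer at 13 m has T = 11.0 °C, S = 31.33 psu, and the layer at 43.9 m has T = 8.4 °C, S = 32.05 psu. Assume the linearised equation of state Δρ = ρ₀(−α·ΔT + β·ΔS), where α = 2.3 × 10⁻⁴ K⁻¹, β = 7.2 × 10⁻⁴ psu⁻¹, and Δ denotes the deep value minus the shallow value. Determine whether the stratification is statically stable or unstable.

stable

ΔT = 8.4 − 11.0 = -2.6 K and ΔS = 32.05 − 31.33 = +0.72 psu (deep − shallow).
−αΔT = 5.98 × 10⁻⁴; βΔS = 5.184 × 10⁻⁴; sum Δρ/ρ₀ = 1.1164 × 10⁻³.
Δρ/ρ₀ > 0, so Δρ > 0: deeper water is denser → statically stable.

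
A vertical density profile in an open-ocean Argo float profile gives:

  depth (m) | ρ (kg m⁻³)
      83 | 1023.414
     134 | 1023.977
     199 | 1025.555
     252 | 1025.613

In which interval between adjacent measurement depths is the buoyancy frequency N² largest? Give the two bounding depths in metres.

134–199 m

Compute the density gradient over each adjacent pair:
  83–134 m: Δρ/Δz = 0.563/51 = 0.011 kg m⁻⁴
  134–199 m: Δρ/Δz = 1.578/65 = 0.024 kg m⁻⁴
  199–252 m: Δρ/Δz = 0.058/53 = 1.1 × 10⁻³ kg m⁻⁴
The largest gradient is in the 134–199 m interval — the pycnocline.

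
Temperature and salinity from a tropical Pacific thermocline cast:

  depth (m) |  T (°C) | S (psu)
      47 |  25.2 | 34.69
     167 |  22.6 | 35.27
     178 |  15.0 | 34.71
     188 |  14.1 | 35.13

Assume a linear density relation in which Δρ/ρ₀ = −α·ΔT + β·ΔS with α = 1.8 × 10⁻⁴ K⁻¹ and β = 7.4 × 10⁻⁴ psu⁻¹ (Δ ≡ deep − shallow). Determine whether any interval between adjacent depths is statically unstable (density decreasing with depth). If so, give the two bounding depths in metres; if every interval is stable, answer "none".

none

Evaluate Δρ/ρ₀ = −αΔT + βΔS across each adjacent pair:
  47–167 m: −αΔT+βΔS = −(1.8 × 10⁻⁴)(-2.6)+(7.4 × 10⁻⁴)(+0.58) = 9.0 × 10⁻⁴ → stable
  167–178 m: −αΔT+βΔS = −(1.8 × 10⁻⁴)(-7.6)+(7.4 × 10⁻⁴)(-0.56) = 9.5 × 10⁻⁴ → stable
  178–188 m: −αΔT+βΔS = −(1.8 × 10⁻⁴)(-0.9)+(7.4 × 10⁻⁴)(+0.42) = 4.7 × 10⁻⁴ → stable
Every interval has Δρ > 0: the column is stably stratified throughout.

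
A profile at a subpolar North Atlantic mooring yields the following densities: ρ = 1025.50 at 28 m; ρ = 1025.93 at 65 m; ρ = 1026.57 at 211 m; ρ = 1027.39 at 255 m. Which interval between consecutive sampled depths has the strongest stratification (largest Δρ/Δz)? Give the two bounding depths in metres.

211–255 m

Compute the density gradient over each adjacent pair:
  28–65 m: Δρ/Δz = 0.43/37 = 0.012 kg m⁻⁴
  65–211 m: Δρ/Δz = 0.64/146 = 4.4 × 10⁻³ kg m⁻⁴
  211–255 m: Δρ/Δz = 0.82/44 = 0.019 kg m⁻⁴
The largest gradient is in the 211–255 m interval — the pycnocline.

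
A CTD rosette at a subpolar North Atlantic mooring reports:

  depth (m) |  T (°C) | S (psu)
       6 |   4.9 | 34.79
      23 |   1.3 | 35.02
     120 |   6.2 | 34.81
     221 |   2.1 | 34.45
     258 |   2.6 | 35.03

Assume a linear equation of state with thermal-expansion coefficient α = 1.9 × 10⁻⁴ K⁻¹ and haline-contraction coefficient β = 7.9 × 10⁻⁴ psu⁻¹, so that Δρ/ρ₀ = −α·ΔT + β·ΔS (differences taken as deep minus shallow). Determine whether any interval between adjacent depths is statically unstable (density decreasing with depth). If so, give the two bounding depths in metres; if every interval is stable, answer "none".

Evaluate Δρ/ρ₀ = −αΔT + βΔS across each adjacent pair:
  6–23 m: −αΔT+βΔS = −(1.9 × 10⁻⁴)(-3.6)+(7.9 × 10⁻⁴)(+0.23) = 8.7 × 10⁻⁴ → stable
  23–120 m: −αΔT+βΔS = −(1.9 × 10⁻⁴)(+4.9)+(7.9 × 10⁻⁴)(-0.21) = -1.1 × 10⁻³ → UNSTABLE
  120–221 m: −αΔT+βΔS = −(1.9 × 10⁻⁴)(-4.1)+(7.9 × 10⁻⁴)(-0.36) = 4.9 × 10⁻⁴ → stable
  221–258 m: −αΔT+βΔS = −(1.9 × 10⁻⁴)(+0.5)+(7.9 × 10⁻⁴)(+0.58) = 3.6 × 10⁻⁴ → stable
The 23–120 m interval has Δρ < 0: lighter water underlies denser water.

23–120 m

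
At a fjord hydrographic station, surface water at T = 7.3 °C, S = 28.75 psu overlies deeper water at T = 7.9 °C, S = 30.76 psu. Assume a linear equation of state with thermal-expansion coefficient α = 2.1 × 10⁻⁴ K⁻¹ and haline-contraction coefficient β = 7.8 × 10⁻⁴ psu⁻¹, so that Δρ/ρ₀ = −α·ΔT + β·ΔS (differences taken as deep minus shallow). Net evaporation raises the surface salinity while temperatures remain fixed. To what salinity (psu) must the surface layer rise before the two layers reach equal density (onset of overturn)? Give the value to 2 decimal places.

30.60 psu

Neutral buoyancy requires −α(T_deep − T_surf) + β(S_deep − S_surf′) = 0.
S_surf′ = S_deep − (α/β)·ΔT = 30.76 − (2.1 × 10⁻⁴/7.8 × 10⁻⁴)·(+0.6) = 30.5985 psu.
Increase required: 30.5985 − 28.75 = 1.8485 psu.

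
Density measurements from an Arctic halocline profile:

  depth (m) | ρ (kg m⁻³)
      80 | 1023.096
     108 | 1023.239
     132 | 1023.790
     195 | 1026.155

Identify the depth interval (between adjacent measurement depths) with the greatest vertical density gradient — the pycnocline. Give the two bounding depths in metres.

Compute the density gradient over each adjacent pair:
  80–108 m: Δρ/Δz = 0.143/28 = 5.1 × 10⁻³ kg m⁻⁴
  108–132 m: Δρ/Δz = 0.551/24 = 0.023 kg m⁻⁴
  132–195 m: Δρ/Δz = 2.365/63 = 0.038 kg m⁻⁴
The largest gradient is in the 132–195 m interval — the pycnocline.

132–195 m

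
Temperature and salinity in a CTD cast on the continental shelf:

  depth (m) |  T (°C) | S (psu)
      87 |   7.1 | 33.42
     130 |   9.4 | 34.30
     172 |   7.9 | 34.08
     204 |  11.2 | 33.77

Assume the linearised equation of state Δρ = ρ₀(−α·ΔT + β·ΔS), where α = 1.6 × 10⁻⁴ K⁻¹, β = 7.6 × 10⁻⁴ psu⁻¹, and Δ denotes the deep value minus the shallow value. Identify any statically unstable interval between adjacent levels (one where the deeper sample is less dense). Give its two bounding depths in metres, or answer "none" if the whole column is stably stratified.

172–204 m

Evaluate Δρ/ρ₀ = −αΔT + βΔS across each adjacent pair:
  87–130 m: −αΔT+βΔS = −(1.6 × 10⁻⁴)(+2.3)+(7.6 × 10⁻⁴)(+0.88) = 3.0 × 10⁻⁴ → stable
  130–172 m: −αΔT+βΔS = −(1.6 × 10⁻⁴)(-1.5)+(7.6 × 10⁻⁴)(-0.22) = 7.3 × 10⁻⁵ → stable
  172–204 m: −αΔT+βΔS = −(1.6 × 10⁻⁴)(+3.3)+(7.6 × 10⁻⁴)(-0.31) = -7.6 × 10⁻⁴ → UNSTABLE
The 172–204 m interval has Δρ < 0: lighter water underlies denser water.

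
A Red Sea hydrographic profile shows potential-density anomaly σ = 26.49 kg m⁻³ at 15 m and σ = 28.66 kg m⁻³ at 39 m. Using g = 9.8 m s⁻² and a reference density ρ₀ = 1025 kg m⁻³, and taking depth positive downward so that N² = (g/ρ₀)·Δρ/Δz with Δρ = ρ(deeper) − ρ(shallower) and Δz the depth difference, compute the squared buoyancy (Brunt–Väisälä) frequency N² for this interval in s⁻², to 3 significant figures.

8.64 × 10⁻⁴ s⁻²

Δρ = 1028.66 − 1026.49 = 2.17 kg m⁻³ over Δz = 39 − 15 = 24 m.
N² = (9.8/1025) × (2.17/24) = 8.6447 × 10⁻⁴ s⁻² ≈ 8.64 × 10⁻⁴ s⁻².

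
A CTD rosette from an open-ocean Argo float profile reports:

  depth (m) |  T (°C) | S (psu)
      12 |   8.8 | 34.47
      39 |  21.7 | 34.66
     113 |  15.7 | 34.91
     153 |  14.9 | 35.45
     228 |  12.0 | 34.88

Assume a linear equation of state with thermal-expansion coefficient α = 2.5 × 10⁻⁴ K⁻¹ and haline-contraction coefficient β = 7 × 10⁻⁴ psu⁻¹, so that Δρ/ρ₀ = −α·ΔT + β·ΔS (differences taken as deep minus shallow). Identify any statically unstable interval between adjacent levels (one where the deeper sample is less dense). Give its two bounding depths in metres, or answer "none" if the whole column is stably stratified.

12–39 m

Evaluate Δρ/ρ₀ = −αΔT + βΔS across each adjacent pair:
  12–39 m: −αΔT+βΔS = −(2.5 × 10⁻⁴)(+12.9)+(7 × 10⁻⁴)(+0.19) = -3.1 × 10⁻³ → UNSTABLE
  39–113 m: −αΔT+βΔS = −(2.5 × 10⁻⁴)(-6.0)+(7 × 10⁻⁴)(+0.25) = 1.7 × 10⁻³ → stable
  113–153 m: −αΔT+βΔS = −(2.5 × 10⁻⁴)(-0.8)+(7 × 10⁻⁴)(+0.54) = 5.8 × 10⁻⁴ → stable
  153–228 m: −αΔT+βΔS = −(2.5 × 10⁻⁴)(-2.9)+(7 × 10⁻⁴)(-0.57) = 3.3 × 10⁻⁴ → stable
The 12–39 m interval has Δρ < 0: lighter water underlies denser water.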